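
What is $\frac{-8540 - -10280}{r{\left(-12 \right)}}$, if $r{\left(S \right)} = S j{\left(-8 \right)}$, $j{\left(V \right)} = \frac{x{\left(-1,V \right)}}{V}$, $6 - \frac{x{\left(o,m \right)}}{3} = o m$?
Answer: $- \frac{580}{3} \approx -193.33$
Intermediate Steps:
$x{\left(o,m \right)} = 18 - 3 m o$ ($x{\left(o,m \right)} = 18 - 3 o m = 18 - 3 m o$)
$j{\left(V \right)} = \frac{18 + 3 V}{V}$ ($j{\left(V \right)} = \frac{18 - 3 V \left(-1\right)}{V} = \frac{18 + 3 V}{V}$)
$r{\left(S \right)} = \frac{3 S}{4}$ ($r{\left(S \right)} = S \left(3 + \frac{18}{-8}\right) = S \left(3 + 18 \left(- \frac{1}{8}\right)\right) = S \left(3 - \frac{9}{4}\right) = S \frac{3}{4} = \frac{3 S}{4}$)
$\frac{-8540 - -10280}{r{\left(-12 \right)}} = \frac{-8540 - -10280}{\frac{3}{4} \left(-12\right)} = \frac{-8540 + 10280}{-9} = 1740 \left(- \frac{1}{9}\right) = - \frac{580}{3}$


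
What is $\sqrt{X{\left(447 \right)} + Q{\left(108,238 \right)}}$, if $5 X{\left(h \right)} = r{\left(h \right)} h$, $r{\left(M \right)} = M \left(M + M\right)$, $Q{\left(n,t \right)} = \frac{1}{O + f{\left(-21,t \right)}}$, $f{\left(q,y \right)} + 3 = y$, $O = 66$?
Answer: $\frac{\sqrt{80919941591755}}{1505} \approx 5977.1$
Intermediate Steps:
$f{\left(q,y \right)} = -3 + y$
$Q{\left(n,t \right)} = \frac{1}{63 + t}$ ($Q{\left(n,t \right)} = \frac{1}{66 + \left(-3 + t\right)} = \frac{1}{63 + t}$)
$r{\left(M \right)} = 2 M^{2}$ ($r{\left(M \right)} = M 2 M = 2 M^{2}$)
$X{\left(h \right)} = \frac{2 h^{3}}{5}$ ($X{\left(h \right)} = \frac{2 h^{2} h}{5} = \frac{2 h^{3}}{5}$)
$\sqrt{X{\left(447 \right)} + Q{\left(108,238 \right)}} = \sqrt{\frac{2 \cdot 447^{3}}{5} + \frac{1}{63 + 238}} = \sqrt{\frac{2}{5} \cdot 89314623 + \frac{1}{301}} = \sqrt{\frac{178629246}{5} + \frac{1}{301}} = \sqrt{\frac{53767403051}{1505}} = \frac{\sqrt{80919941591755}}{1505}$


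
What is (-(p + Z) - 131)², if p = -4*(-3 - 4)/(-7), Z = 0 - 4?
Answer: 15129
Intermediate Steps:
Z = -4
p = -4 (p = -4*(-7)*(-⅐) = 28*(-⅐) = -4)
(-(p + Z) - 131)² = (-(-4 - 4) - 131)² = (-1*(-8) - 131)² = (8 - 131)² = (-123)² = 15129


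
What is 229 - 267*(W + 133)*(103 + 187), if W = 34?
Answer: -12930581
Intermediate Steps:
229 - 267*(W + 133)*(103 + 187) = 229 - 267*(34 + 133)*(103 + 187) = 229 - 44589*290 = 229 - 267*48430 = 229 - 12930810 = -12930581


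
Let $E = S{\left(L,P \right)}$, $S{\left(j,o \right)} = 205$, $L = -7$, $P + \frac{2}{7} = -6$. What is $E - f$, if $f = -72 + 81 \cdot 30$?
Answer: $-2153$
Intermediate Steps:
$P = - \frac{44}{7}$ ($P = - \frac{2}{7} - 6 = - \frac{44}{7} \approx -6.2857$)
$E = 205$
$f = 2358$ ($f = -72 + 2430 = 2358$)
$E - f = 205 - 2358 = -2153$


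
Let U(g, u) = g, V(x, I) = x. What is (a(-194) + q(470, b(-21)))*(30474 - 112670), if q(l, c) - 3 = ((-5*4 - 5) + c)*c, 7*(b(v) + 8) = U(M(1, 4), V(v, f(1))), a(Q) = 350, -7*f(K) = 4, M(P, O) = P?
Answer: -2461523612/49 ≈ -5.0235e+7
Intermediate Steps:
f(K) = -4/7 (f(K) = -⅐*4 = -4/7)
b(v) = -55/7 (b(v) = -8 + (⅐)*1 = -8 + ⅐ = -55/7)
q(l, c) = 3 + c*(-25 + c) (q(l, c) = 3 + ((-5*4 - 5) + c)*c = 3 + ((-20 - 5) + c)*c = 3 + (-25 + c)*c = 3 + c*(-25 + c))
(a(-194) + q(470, b(-21)))*(30474 - 112670) = (350 + (3 + (-55/7)² - 25*(-55/7)))*(30474 - 112670) = (350 + (3 + 3025/49 + 1375/7))*(-82196) = (350 + 12797/49)*(-82196) = (29947/49)*(-82196) = -2461523612/49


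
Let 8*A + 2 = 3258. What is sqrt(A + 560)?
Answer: sqrt(967) ≈ 31.097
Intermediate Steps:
A = 407 (A = -1/4 + (1/8)*3258 = -1/4 + 1629/4 = 407)
sqrt(A + 560) = sqrt(407 + 560) = sqrt(967)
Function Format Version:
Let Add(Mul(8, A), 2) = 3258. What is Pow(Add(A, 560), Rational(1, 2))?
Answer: Pow(967, Rational(1, 2)) ≈ 31.097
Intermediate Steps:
A = 407 (A = Add(Rational(-1, 4), Mul(Rational(1, 8), 3258)) = Add(Rational(-1, 4), Rational(1629, 4)) = 407)
Pow(Add(A, 560), Rational(1, 2)) = Pow(Add(407, 560), Rational(1, 2)) = Pow(967, Rational(1, 2))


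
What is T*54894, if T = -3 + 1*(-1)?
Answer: -219576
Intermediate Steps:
T = -4 (T = -3 - 1 = -4)
T*54894 = -4*54894 = -219576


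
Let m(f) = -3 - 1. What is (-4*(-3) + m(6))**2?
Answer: 64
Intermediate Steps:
m(f) = -4
(-4*(-3) + m(6))**2 = (-4*(-3) - 4)**2 = (12 - 4)**2 = 8**2 = 64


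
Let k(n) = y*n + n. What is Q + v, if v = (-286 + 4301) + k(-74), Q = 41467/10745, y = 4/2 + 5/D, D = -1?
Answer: 44772902/10745 ≈ 4166.9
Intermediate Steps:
y = -3 (y = 4/2 + 5/(-1) = 4*(½) + 5*(-1) = 2 - 5 = -3)
Q = 41467/10745 (Q = 41467*(1/10745) = 41467/10745 ≈ 3.8592)
k(n) = -2*n (k(n) = -3*n + n = -2*n)
v = 4163 (v = (-286 + 4301) - 2*(-74) = 4015 + 148 = 4163)
Q + v = 41467/10745 + 4163 = 44772902/10745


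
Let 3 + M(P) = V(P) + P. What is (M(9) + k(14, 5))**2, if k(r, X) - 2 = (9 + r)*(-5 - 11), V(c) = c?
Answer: 123201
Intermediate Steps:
k(r, X) = -142 - 16*r (k(r, X) = 2 + (9 + r)*(-5 - 11) = 2 + (9 + r)*(-16) = 2 + (-144 - 16*r) = -142 - 16*r)
M(P) = -3 + 2*P (M(P) = -3 + (P + P) = -3 + 2*P)
(M(9) + k(14, 5))**2 = ((-3 + 2*9) + (-142 - 16*14))**2 = ((-3 + 18) + (-142 - 224))**2 = (15 - 366)**2 = (-351)**2 = 123201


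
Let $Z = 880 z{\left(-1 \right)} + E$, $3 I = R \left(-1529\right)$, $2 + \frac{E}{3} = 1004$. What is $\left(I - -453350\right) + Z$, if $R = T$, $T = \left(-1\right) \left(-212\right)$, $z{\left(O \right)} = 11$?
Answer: $\frac{1073960}{3} \approx 3.5799 \cdot 10^{5}$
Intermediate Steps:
$E = 3006$ ($E = -6 + 3 \cdot 1004 = -6 + 3012 = 3006$)
$T = 212$
$R = 212$
$I = - \frac{324148}{3}$ ($I = \frac{212 \left(-1529\right)}{3} = \frac{1}{3} \left(-324148\right) = - \frac{324148}{3} \approx -1.0805 \cdot 10^{5}$)
$Z = 12686$ ($Z = 880 \cdot 11 + 3006 = 9680 + 3006 = 12686$)
$\left(I - -453350\right) + Z = \left(- \frac{324148}{3} - -453350\right) + 12686 = \left(- \frac{324148}{3} + 453350\right) + 12686 = \frac{1035902}{3} + 12686 = \frac{1073960}{3}$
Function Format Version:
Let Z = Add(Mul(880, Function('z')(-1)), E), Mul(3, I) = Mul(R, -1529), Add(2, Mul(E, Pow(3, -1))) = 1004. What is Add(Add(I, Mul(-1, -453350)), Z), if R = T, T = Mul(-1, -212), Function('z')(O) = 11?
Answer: Rational(1073960, 3) ≈ 3.5799e+5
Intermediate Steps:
E = 3006 (E = Add(-6, Mul(3, 1004)) = Add(-6, 3012) = 3006)
T = 212
R = 212
I = Rational(-324148, 3) (I = Mul(Rational(1, 3), Mul(212, -1529)) = Mul(Rational(1, 3), -324148) = Rational(-324148, 3) ≈ -1.0805e+5)
Z = 12686 (Z = Add(Mul(880, 11), 3006) = Add(9680, 3006) = 12686)
Add(Add(I, Mul(-1, -453350)), Z) = Add(Add(Rational(-324148, 3), Mul(-1, -453350)), 12686) = Add(Add(Rational(-324148, 3), 453350), 12686) = Add(Rational(1035902, 3), 12686) = Rational(1073960, 3)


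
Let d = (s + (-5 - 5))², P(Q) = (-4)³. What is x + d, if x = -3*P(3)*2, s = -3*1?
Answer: 553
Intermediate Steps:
P(Q) = -64
s = -3
x = 384 (x = -3*(-64)*2 = 192*2 = 384)
d = 169 (d = (-3 + (-5 - 5))² = (-3 - 10)² = (-13)² = 169)
x + d = 384 + 169 = 553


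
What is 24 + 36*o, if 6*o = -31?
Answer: -162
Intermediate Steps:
o = -31/6 (o = (1/6)*(-31) = -31/6 ≈ -5.1667)
24 + 36*o = 24 + 36*(-31/6) = 24 - 186 = -162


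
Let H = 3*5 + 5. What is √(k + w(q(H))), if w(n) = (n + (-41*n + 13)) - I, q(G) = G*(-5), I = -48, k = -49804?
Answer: I*√45743 ≈ 213.88*I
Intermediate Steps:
H = 20 (H = 15 + 5 = 20)
q(G) = -5*G
w(n) = 61 - 40*n (w(n) = (n + (-41*n + 13)) - 1*(-48) = (n + (13 - 41*n)) + 48 = (13 - 40*n) + 48 = 61 - 40*n)
√(k + w(q(H))) = √(-49804 + (61 - (-200)*20)) = √(-49804 + (61 - 40*(-100))) = √(-49804 + (61 + 4000)) = √(-49804 + 4061) = √(-45743) = I*√45743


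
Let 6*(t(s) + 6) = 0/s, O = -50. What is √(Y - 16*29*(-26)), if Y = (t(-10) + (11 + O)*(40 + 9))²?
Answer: √3686953 ≈ 1920.1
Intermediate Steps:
t(s) = -6 (t(s) = -6 + (0/s)/6 = -6 + (⅙)*0 = -6 + 0 = -6)
Y = 3674889 (Y = (-6 + (11 - 50)*(40 + 9))² = (-6 - 39*49)² = (-6 - 1911)² = (-1917)² = 3674889)
√(Y - 16*29*(-26)) = √(3674889 - 16*29*(-26)) = √(3674889 - 464*(-26)) = √(3674889 + 12064) = √3686953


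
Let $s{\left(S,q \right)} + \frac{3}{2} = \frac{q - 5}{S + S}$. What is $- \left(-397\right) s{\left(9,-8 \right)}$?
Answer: $- \frac{7940}{9} \approx -882.22$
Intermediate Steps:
$s{\left(S,q \right)} = - \frac{3}{2} + \frac{-5 + q}{2 S}$ ($s{\left(S,q \right)} = - \frac{3}{2} + \frac{q - 5}{S + S} = - \frac{3}{2} + \frac{-5 + q}{2 S}$)
$- \left(-397\right) s{\left(9,-8 \right)} = - \left(-397\right) \frac{-5 - 8 - 27}{2 \cdot 9} = - \left(-397\right) \frac{1}{2} \cdot \frac{1}{9} \left(-5 - 8 - 27\right) = - \left(-397\right) \frac{1}{2} \cdot \frac{1}{9} \left(-40\right) = - \frac{\left(-397\right) \left(-20\right)}{9} = \left(-1\right) \frac{7940}{9} = - \frac{7940}{9}$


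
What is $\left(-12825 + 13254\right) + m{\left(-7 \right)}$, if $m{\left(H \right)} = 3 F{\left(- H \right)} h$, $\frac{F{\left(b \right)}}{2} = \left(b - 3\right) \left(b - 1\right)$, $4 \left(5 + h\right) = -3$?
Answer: $-399$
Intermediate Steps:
$h = - \frac{23}{4}$ ($h = -5 + \frac{1}{4} \left(-3\right) = -5 - \frac{3}{4} = - \frac{23}{4} \approx -5.75$)
$F{\left(b \right)} = 2 \left(-1 + b\right) \left(-3 + b\right)$ ($F{\left(b \right)} = 2 \left(b - 3\right) \left(b - 1\right) = 2 \left(-3 + b\right) \left(-1 + b\right) = 2 \left(-1 + b\right) \left(-3 + b\right)$)
$m{\left(H \right)} = - \frac{207}{2} - 138 H - \frac{69 H^{2}}{2}$ ($m{\left(H \right)} = 3 \left(6 - 8 \left(- H\right) + 2 \left(- H\right)^{2}\right) \left(- \frac{23}{4}\right) = 3 \left(6 + 8 H + 2 H^{2}\right) \left(- \frac{23}{4}\right) = 3 \left(6 + 2 H^{2} + 8 H\right) \left(- \frac{23}{4}\right) = \left(18 + 6 H^{2} + 24 H\right) \left(- \frac{23}{4}\right) = - \frac{207}{2} - 138 H - \frac{69 H^{2}}{2}$)
$\left(-12825 + 13254\right) + m{\left(-7 \right)} = \left(-12825 + 13254\right) - \left(- \frac{1725}{2} + \frac{3381}{2}\right) = 429 - 828 = -399$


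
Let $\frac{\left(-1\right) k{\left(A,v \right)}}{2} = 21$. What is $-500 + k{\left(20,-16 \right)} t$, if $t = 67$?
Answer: $-3314$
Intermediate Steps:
$k{\left(A,v \right)} = -42$ ($k{\left(A,v \right)} = \left(-2\right) 21 = -42$)
$-500 + k{\left(20,-16 \right)} t = -500 - 2814 = -3314$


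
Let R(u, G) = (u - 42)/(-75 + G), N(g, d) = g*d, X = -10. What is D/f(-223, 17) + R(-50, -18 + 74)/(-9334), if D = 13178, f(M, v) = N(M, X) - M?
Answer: 106219996/19774079 ≈ 5.3717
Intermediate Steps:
N(g, d) = d*g
f(M, v) = -11*M (f(M, v) = -10*M - M = -11*M)
R(u, G) = (-42 + u)/(-75 + G)
D/f(-223, 17) + R(-50, -18 + 74)/(-9334) = 13178/((-11*(-223))) + ((-42 - 50)/(-75 + (-18 + 74)))/(-9334) = 13178/2453 + (-92/(-75 + 56))*(-1/9334) = 13178*(1/2453) + (-92/(-19))*(-1/9334) = 1198/223 - 1/19*(-92)*(-1/9334) = 1198/223 + (92/19)*(-1/9334) = 1198/223 - 46/88673 = 106219996/19774079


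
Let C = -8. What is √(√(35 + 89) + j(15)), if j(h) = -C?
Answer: √(8 + 2*√31) ≈ 4.3744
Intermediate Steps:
j(h) = 8 (j(h) = -1*(-8) = 8)
√(√(35 + 89) + j(15)) = √(√(35 + 89) + 8) = √(√124 + 8) = √(2*√31 + 8) = √(8 + 2*√31)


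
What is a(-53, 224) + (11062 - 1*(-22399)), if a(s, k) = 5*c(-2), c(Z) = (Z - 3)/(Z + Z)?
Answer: 133869/4 ≈ 33467.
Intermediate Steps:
c(Z) = (-3 + Z)/(2*Z) (c(Z) = (-3 + Z)/((2*Z)) = (-3 + Z)*(1/(2*Z)) = (-3 + Z)/(2*Z))
a(s, k) = 25/4 (a(s, k) = 5*((½)*(-3 - 2)/(-2)) = 5*((½)*(-½)*(-5)) = 5*(5/4) = 25/4)
a(-53, 224) + (11062 - 1*(-22399)) = 25/4 + (11062 - 1*(-22399)) = 25/4 + (11062 + 22399) = 25/4 + 33461 = 133869/4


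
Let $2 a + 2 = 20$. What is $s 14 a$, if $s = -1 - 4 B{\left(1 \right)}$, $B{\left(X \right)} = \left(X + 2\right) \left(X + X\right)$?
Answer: $-3150$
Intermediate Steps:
$a = 9$ ($a = -1 + \frac{1}{2} \cdot 20 = -1 + 10 = 9$)
$B{\left(X \right)} = 2 X \left(2 + X\right)$ ($B{\left(X \right)} = \left(2 + X\right) 2 X = 2 X \left(2 + X\right)$)
$s = -25$ ($s = -1 - 4 \cdot 2 \cdot 1 \left(2 + 1\right) = -1 - 4 \cdot 2 \cdot 1 \cdot 3 = -1 - 24 = -25$)
$s 14 a = \left(-25\right) 14 \cdot 9 = \left(-350\right) 9 = -3150$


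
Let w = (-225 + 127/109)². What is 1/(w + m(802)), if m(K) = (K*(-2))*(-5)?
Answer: 11881/690548024 ≈ 1.7205e-5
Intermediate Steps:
m(K) = 10*K (m(K) = -2*K*(-5) = 10*K)
w = 595262404/11881 (w = (-225 + 127*(1/109))² = (-225 + 127/109)² = (-24398/109)² = 595262404/11881 ≈ 50102.)
1/(w + m(802)) = 1/(595262404/11881 + 10*802) = 1/(595262404/11881 + 8020) = 1/(690548024/11881) = 11881/690548024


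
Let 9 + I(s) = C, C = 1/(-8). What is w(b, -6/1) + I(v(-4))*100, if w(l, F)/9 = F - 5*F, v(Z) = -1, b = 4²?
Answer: -1393/2 ≈ -696.50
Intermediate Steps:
b = 16
w(l, F) = -36*F (w(l, F) = 9*(F - 5*F) = 9*(-4*F) = -36*F)
C = -⅛ ≈ -0.12500
I(s) = -73/8 (I(s) = -9 - ⅛ = -73/8)
w(b, -6/1) + I(v(-4))*100 = -(-216)/1 - 73/8*100 = -(-216) - 1825/2 = -36*(-6) - 1825/2 = 216 - 1825/2 = -1393/2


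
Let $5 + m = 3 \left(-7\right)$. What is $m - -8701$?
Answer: $8675$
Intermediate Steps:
$m = -26$ ($m = -5 + 3 \left(-7\right) = -5 - 21 = -26$)
$m - -8701 = -26 - -8701 = -26 + 8701 = 8675$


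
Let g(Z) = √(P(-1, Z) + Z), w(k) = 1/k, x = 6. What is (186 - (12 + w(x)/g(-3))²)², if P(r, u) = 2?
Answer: 2268433/1296 + 3026*I/9 ≈ 1750.3 + 336.22*I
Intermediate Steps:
w(k) = 1/k
g(Z) = √(2 + Z)
(186 - (12 + w(x)/g(-3))²)² = (186 - (12 + 1/(6*(√(2 - 3))))²)² = (186 - (12 + 1/(6*(√(-1))))²)² = (186 - (12 + 1/(6*I))²)² = (186 - (12 + (-I)/6)²)² = (186 - (12 - I/6)²)²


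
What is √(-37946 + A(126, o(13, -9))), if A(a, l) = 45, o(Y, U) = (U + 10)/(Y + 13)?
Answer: I*√37901 ≈ 194.68*I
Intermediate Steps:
o(Y, U) = (10 + U)/(13 + Y)
√(-37946 + A(126, o(13, -9))) = √(-37946 + 45) = √(-37901) = I*√37901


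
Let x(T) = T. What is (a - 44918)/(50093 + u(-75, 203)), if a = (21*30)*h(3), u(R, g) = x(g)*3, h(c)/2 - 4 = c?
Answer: -18049/25351 ≈ -0.71196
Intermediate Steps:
h(c) = 8 + 2*c
u(R, g) = 3*g (u(R, g) = g*3 = 3*g)
a = 8820 (a = (21*30)*(8 + 2*3) = 630*(8 + 6) = 630*14 = 8820)
(a - 44918)/(50093 + u(-75, 203)) = (8820 - 44918)/(50093 + 3*203) = -36098/(50093 + 609) = -36098/50702 = -36098*1/50702 = -18049/25351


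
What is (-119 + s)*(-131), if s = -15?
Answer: 17554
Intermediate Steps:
(-119 + s)*(-131) = (-119 - 15)*(-131) = -134*(-131) = 17554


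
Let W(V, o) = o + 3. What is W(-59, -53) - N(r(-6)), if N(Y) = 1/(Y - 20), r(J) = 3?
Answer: -849/17 ≈ -49.941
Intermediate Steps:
W(V, o) = 3 + o
N(Y) = 1/(-20 + Y)
W(-59, -53) - N(r(-6)) = (3 - 53) - 1/(-20 + 3) = -50 - 1/(-17) = -50 - 1*(-1/17) = -50 + 1/17 = -849/17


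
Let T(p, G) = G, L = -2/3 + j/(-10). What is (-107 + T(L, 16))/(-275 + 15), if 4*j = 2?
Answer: 7/20 ≈ 0.35000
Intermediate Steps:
j = ½ (j = (¼)*2 = ½ ≈ 0.50000)
L = -43/60 (L = -2/3 + (½)/(-10) = -2*⅓ + (½)*(-⅒) = -⅔ - 1/20 = -43/60 ≈ -0.71667)
(-107 + T(L, 16))/(-275 + 15) = (-107 + 16)/(-275 + 15) = -91/(-260) = -91*(-1/260) = 7/20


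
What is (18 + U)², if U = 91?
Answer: 11881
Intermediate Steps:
(18 + U)² = (18 + 91)² = 109² = 11881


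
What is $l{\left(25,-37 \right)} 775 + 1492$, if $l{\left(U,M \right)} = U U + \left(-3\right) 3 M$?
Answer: $743942$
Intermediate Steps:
$l{\left(U,M \right)} = U^{2} - 9 M$
$l{\left(25,-37 \right)} 775 + 1492 = \left(25^{2} - -333\right) 775 + 1492 = \left(625 + 333\right) 775 + 1492 = 958 \cdot 775 + 1492 = 742450 + 1492 = 743942$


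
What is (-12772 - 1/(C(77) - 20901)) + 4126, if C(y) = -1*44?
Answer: -181090469/20945 ≈ -8646.0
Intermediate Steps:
C(y) = -44
(-12772 - 1/(C(77) - 20901)) + 4126 = (-12772 - 1/(-44 - 20901)) + 4126 = (-12772 - 1/(-20945)) + 4126 = (-12772 - 1*(-1/20945)) + 4126 = (-12772 + 1/20945) + 4126 = -267509539/20945 + 4126 = -181090469/20945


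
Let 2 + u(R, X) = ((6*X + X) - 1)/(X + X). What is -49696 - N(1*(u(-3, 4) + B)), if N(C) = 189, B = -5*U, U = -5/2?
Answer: -49885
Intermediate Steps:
U = -5/2 (U = -5*½ = -5/2 ≈ -2.5000)
u(R, X) = -2 + (-1 + 7*X)/(2*X) (u(R, X) = -2 + ((6*X + X) - 1)/(X + X) = -2 + (7*X - 1)/((2*X)) = -2 + (-1 + 7*X)*(1/(2*X)) = -2 + (-1 + 7*X)/(2*X))
B = 25/2 (B = -5*(-5/2) = 25/2 ≈ 12.500)
-49696 - N(1*(u(-3, 4) + B)) = -49696 - 1*189 = -49696 - 189 = -49885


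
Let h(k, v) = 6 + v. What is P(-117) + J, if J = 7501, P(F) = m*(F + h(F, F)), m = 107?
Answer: -16895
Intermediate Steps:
P(F) = 642 + 214*F (P(F) = 107*(F + (6 + F)) = 107*(6 + 2*F) = 642 + 214*F)
P(-117) + J = (642 + 214*(-117)) + 7501 = (642 - 25038) + 7501 = -24396 + 7501 = -16895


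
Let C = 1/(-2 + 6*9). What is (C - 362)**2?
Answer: 354305329/2704 ≈ 1.3103e+5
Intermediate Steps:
C = 1/52 (C = 1/(-2 + 54) = 1/52 ≈ 0.019231)
(C - 362)**2 = (1/52 - 362)**2 = (-18823/52)**2 = 354305329/2704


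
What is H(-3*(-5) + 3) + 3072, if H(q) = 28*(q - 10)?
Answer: 3296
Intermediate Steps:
H(q) = -280 + 28*q (H(q) = 28*(-10 + q) = -280 + 28*q)
H(-3*(-5) + 3) + 3072 = (-280 + 28*(-3*(-5) + 3)) + 3072 = (-280 + 28*(15 + 3)) + 3072 = (-280 + 28*18) + 3072 = (-280 + 504) + 3072 = 224 + 3072 = 3296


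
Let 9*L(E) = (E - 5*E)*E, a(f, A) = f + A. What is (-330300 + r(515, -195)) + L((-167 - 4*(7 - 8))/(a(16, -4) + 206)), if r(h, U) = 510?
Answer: -35264141479/106929 ≈ -3.2979e+5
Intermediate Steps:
a(f, A) = A + f
L(E) = -4*E**2/9 (L(E) = ((E - 5*E)*E)/9 = ((-4*E)*E)/9 = (-4*E**2)/9 = -4*E**2/9)
(-330300 + r(515, -195)) + L((-167 - 4*(7 - 8))/(a(16, -4) + 206)) = (-330300 + 510) - 4*(-167 - 4*(7 - 8))**2/((-4 + 16) + 206)**2/9 = -329790 - 4*(-167 - 4*(-1))**2/(12 + 206)**2/9 = -329790 - 4*(-167 + 4)**2/47524/9 = -329790 - 4*(-163*1/218)**2/9 = -329790 - 4*(-163/218)**2/9 = -329790 - 4/9*26569/47524 = -329790 - 26569/106929 = -35264141479/106929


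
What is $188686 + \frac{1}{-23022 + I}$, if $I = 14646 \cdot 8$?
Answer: $\frac{17764032157}{94146} \approx 1.8869 \cdot 10^{5}$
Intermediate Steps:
$I = 117168$
$188686 + \frac{1}{-23022 + I} = 188686 + \frac{1}{-23022 + 117168} = 188686 + \frac{1}{94146} = \frac{17764032157}{94146}$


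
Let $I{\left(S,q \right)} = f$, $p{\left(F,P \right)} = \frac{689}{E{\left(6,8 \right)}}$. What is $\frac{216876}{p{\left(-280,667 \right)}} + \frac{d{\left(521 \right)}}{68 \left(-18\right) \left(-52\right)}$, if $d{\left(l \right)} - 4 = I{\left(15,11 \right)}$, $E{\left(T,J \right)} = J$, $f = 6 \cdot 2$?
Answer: $\frac{10017217}{3978} \approx 2518.2$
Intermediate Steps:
$f = 12$
$p{\left(F,P \right)} = \frac{689}{8}$
$I{\left(S,q \right)} = 12$
$d{\left(l \right)} = 16$ ($d{\left(l \right)} = 4 + 12 = 16$)
$\frac{216876}{p{\left(-280,667 \right)}} + \frac{d{\left(521 \right)}}{68 \left(-18\right) \left(-52\right)} = \frac{216876}{\frac{689}{8}} + \frac{16}{68 \left(-18\right) \left(-52\right)} = 216876 \cdot \frac{8}{689} + \frac{16}{\left(-1224\right) \left(-52\right)} = \frac{32736}{13} + \frac{16}{63648} = \frac{32736}{13} + 16 \cdot \frac{1}{63648} = \frac{32736}{13} + \frac{1}{3978} = \frac{10017217}{3978}$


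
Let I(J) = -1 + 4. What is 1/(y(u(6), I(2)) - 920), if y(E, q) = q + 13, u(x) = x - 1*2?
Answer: -1/904 ≈ -0.0011062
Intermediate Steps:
u(x) = -2 + x (u(x) = x - 2 = -2 + x)
I(J) = 3
y(E, q) = 13 + q
1/(y(u(6), I(2)) - 920) = 1/((13 + 3) - 920) = 1/(16 - 920) = 1/(-904) = -1/904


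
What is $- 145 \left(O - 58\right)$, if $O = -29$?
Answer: $12615$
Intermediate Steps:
$- 145 \left(O - 58\right) = - 145 \left(-29 - 58\right) = \left(-145\right) \left(-87\right) = 12615$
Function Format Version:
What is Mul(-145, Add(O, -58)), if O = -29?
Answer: 12615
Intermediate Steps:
Mul(-145, Add(O, -58)) = Mul(-145, Add(-29, -58)) = Mul(-145, -87) = 12615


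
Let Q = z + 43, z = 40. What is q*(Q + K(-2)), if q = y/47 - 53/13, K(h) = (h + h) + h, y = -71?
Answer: -262878/611 ≈ -430.24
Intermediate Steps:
K(h) = 3*h (K(h) = 2*h + h = 3*h)
Q = 83 (Q = 40 + 43 = 83)
q = -3414/611 (q = -71/47 - 53/13 = -3414/611 ≈ -5.5876)
q*(Q + K(-2)) = -3414*(83 + 3*(-2))/611 = -3414*(83 - 6)/611 = -3414/611*77 = -262878/611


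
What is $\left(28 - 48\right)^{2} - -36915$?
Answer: $37315$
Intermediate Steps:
$\left(28 - 48\right)^{2} - -36915 = \left(-20\right)^{2} + 36915 = 400 + 36915 = 37315$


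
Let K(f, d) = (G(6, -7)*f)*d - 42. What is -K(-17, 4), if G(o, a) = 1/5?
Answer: 278/5 ≈ 55.600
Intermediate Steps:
G(o, a) = ⅕
K(f, d) = -42 + d*f/5 (K(f, d) = (f/5)*d - 42 = d*f/5 - 42 = -42 + d*f/5)
-K(-17, 4) = -(-42 + (⅕)*4*(-17)) = -(-42 - 68/5) = -1*(-278/5) = 278/5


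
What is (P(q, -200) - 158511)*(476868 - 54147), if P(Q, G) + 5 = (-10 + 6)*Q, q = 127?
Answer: -67222784304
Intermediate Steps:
P(Q, G) = -5 - 4*Q (P(Q, G) = -5 + (-10 + 6)*Q = -5 - 4*Q)
(P(q, -200) - 158511)*(476868 - 54147) = ((-5 - 4*127) - 158511)*(476868 - 54147) = ((-5 - 508) - 158511)*422721 = (-513 - 158511)*422721 = -159024*422721 = -67222784304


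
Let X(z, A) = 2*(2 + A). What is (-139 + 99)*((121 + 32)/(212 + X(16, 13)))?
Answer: -3060/121 ≈ -25.289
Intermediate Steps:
X(z, A) = 4 + 2*A
(-139 + 99)*((121 + 32)/(212 + X(16, 13))) = (-139 + 99)*((121 + 32)/(212 + (4 + 2*13))) = -6120/(212 + (4 + 26)) = -6120/(212 + 30) = -6120/242 = -40*153/242 = -3060/121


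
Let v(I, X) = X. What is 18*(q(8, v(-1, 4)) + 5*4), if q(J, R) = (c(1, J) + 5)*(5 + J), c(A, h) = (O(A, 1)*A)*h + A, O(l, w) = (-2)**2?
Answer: 9252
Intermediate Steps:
O(l, w) = 4
c(A, h) = A + 4*A*h (c(A, h) = (4*A)*h + A = 4*A*h + A = A + 4*A*h)
q(J, R) = (5 + J)*(6 + 4*J) (q(J, R) = (1*(1 + 4*J) + 5)*(5 + J) = ((1 + 4*J) + 5)*(5 + J) = (6 + 4*J)*(5 + J) = (5 + J)*(6 + 4*J))
18*(q(8, v(-1, 4)) + 5*4) = 18*((30 + 4*8**2 + 26*8) + 5*4) = 18*((30 + 4*64 + 208) + 20) = 18*((30 + 256 + 208) + 20) = 18*(494 + 20) = 18*514 = 9252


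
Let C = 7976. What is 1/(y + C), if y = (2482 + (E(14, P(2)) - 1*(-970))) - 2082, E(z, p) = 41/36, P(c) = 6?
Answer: 36/336497 ≈ 0.00010698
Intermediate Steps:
E(z, p) = 41/36 (E(z, p) = 41*(1/36) = 41/36)
y = 49361/36 (y = (2482 + (41/36 - 1*(-970))) - 2082 = (2482 + (41/36 + 970)) - 2082 = (2482 + 34961/36) - 2082 = 124313/36 - 2082 = 49361/36 ≈ 1371.1)
1/(y + C) = 1/(49361/36 + 7976) = 1/(336497/36) = 36/336497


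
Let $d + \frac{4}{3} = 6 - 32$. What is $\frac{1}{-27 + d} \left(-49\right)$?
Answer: $\frac{147}{163} \approx 0.90184$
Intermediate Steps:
$d = - \frac{82}{3}$ ($d = - \frac{4}{3} + \left(6 - 32\right) = - \frac{4}{3} - 26 = - \frac{82}{3} \approx -27.333$)
$\frac{1}{-27 + d} \left(-49\right) = \frac{1}{-27 - \frac{82}{3}} \left(-49\right) = \frac{1}{- \frac{163}{3}} \left(-49\right) = \left(- \frac{3}{163}\right) \left(-49\right) = \frac{147}{163}$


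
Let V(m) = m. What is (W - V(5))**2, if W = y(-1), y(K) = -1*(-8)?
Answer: 9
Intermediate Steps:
y(K) = 8
W = 8
(W - V(5))**2 = (8 - 1*5)**2 = (8 - 5)**2 = 3**2 = 9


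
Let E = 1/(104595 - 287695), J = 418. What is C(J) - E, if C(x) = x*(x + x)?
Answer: 63983928801/183100 ≈ 3.4945e+5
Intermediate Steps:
E = -1/183100 (E = 1/(-183100) = -1/183100 ≈ -5.4615e-6)
C(x) = 2*x² (C(x) = x*(2*x) = 2*x²)
C(J) - E = 2*418² - 1*(-1/183100) = 2*174724 + 1/183100 = 349448 + 1/183100 = 63983928801/183100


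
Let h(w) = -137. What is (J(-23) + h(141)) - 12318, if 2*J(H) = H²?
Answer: -24381/2 ≈ -12191.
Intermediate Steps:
J(H) = H²/2
(J(-23) + h(141)) - 12318 = ((½)*(-23)² - 137) - 12318 = ((½)*529 - 137) - 12318 = (529/2 - 137) - 12318 = 255/2 - 12318 = -24381/2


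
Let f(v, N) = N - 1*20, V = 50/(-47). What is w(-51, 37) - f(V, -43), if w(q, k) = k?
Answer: 100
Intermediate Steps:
V = -50/47 (V = 50*(-1/47) = -50/47 ≈ -1.0638)
f(v, N) = -20 + N (f(v, N) = N - 20 = -20 + N)
w(-51, 37) - f(V, -43) = 37 - (-20 - 43) = 37 - 1*(-63) = 37 + 63 = 100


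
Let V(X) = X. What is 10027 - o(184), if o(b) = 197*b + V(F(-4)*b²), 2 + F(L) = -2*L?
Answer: -229357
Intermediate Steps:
F(L) = -2 - 2*L
o(b) = 6*b² + 197*b (o(b) = 197*b + (-2 - 2*(-4))*b² = 197*b + (-2 + 8)*b² = 197*b + 6*b² = 6*b² + 197*b)
10027 - o(184) = 10027 - 184*(197 + 6*184) = 10027 - 184*(197 + 1104) = 10027 - 184*1301 = 10027 - 1*239384 = 10027 - 239384 = -229357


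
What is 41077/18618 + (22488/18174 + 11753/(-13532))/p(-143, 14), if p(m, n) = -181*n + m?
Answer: 2253467163452015/1021439536526604 ≈ 2.2062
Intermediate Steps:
p(m, n) = m - 181*n
41077/18618 + (22488/18174 + 11753/(-13532))/p(-143, 14) = 41077/18618 + (22488/18174 + 11753/(-13532))/(-143 - 181*14) = 41077*(1/18618) + (22488*(1/18174) + 11753*(-1/13532))/(-143 - 2534) = 41077/18618 + (3748/3029 - 11753/13532)/(-2677) = 41077/18618 + (15118099/40988428)*(-1/2677) = 41077/18618 - 15118099/109726021756 = 2253467163452015/1021439536526604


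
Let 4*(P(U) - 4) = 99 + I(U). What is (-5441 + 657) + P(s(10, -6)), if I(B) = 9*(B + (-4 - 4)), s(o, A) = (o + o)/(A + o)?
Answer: -4762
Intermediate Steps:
s(o, A) = 2*o/(A + o) (s(o, A) = (2*o)/(A + o) = 2*o/(A + o))
I(B) = -72 + 9*B (I(B) = 9*(B - 8) = 9*(-8 + B) = -72 + 9*B)
P(U) = 43/4 + 9*U/4 (P(U) = 4 + (99 + (-72 + 9*U))/4 = 4 + (27 + 9*U)/4 = 4 + (27/4 + 9*U/4) = 43/4 + 9*U/4)
(-5441 + 657) + P(s(10, -6)) = (-5441 + 657) + (43/4 + 9*(2*10/(-6 + 10))/4) = -4784 + (43/4 + 9*(2*10/4)/4) = -4784 + (43/4 + 9*(2*10*(¼))/4) = -4784 + (43/4 + (9/4)*5) = -4784 + (43/4 + 45/4) = -4784 + 22 = -4762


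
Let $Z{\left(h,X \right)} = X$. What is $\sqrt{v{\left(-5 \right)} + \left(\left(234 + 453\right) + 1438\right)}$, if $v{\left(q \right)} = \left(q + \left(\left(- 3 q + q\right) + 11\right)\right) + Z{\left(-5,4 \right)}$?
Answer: $\sqrt{2145} \approx 46.314$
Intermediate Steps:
$v{\left(q \right)} = 15 - q$ ($v{\left(q \right)} = \left(q + \left(\left(- 3 q + q\right) + 11\right)\right) + 4 = \left(q - \left(-11 + 2 q\right)\right) + 4 = \left(11 - q\right) + 4 = 15 - q$)
$\sqrt{v{\left(-5 \right)} + \left(\left(234 + 453\right) + 1438\right)} = \sqrt{\left(15 - -5\right) + \left(\left(234 + 453\right) + 1438\right)} = \sqrt{\left(15 + 5\right) + \left(687 + 1438\right)} = \sqrt{20 + 2125} = \sqrt{2145}$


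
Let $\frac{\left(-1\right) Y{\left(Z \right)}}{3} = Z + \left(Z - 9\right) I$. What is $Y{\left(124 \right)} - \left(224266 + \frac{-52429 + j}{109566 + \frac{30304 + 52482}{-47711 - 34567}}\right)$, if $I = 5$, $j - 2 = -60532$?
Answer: $- \frac{1020302644609702}{4507394281} \approx -2.2636 \cdot 10^{5}$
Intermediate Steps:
$j = -60530$ ($j = 2 - 60532 = -60530$)
$Y{\left(Z \right)} = 135 - 18 Z$ ($Y{\left(Z \right)} = - 3 \left(Z + \left(Z - 9\right) 5\right) = - 3 \left(Z + \left(-9 + Z\right) 5\right) = - 3 \left(Z + \left(-45 + 5 Z\right)\right) = - 3 \left(-45 + 6 Z\right) = 135 - 18 Z$)
$Y{\left(124 \right)} - \left(224266 + \frac{-52429 + j}{109566 + \frac{30304 + 52482}{-47711 - 34567}}\right) = \left(135 - 2232\right) - \left(224266 + \frac{-52429 - 60530}{109566 + \frac{30304 + 52482}{-47711 - 34567}}\right) = \left(135 - 2232\right) - \left(224266 - \frac{112959}{109566 + \frac{82786}{-82278}}\right) = -2097 - \left(224266 - \frac{112959}{109566 + 82786 \left(- \frac{1}{82278}\right)}\right) = -2097 - \left(224266 - \frac{112959}{109566 - \frac{41393}{41139}}\right) = -2097 - \left(224266 - \frac{112959}{\frac{4507394281}{41139}}\right) = -2097 - \left(224266 - \frac{4647020301}{4507394281}\right) = -2097 - \frac{1010850638802445}{4507394281} = - \frac{1020302644609702}{4507394281}$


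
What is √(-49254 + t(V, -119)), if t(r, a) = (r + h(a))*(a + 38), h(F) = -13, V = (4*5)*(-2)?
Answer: I*√44961 ≈ 212.04*I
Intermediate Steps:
V = -40 (V = 20*(-2) = -40)
t(r, a) = (-13 + r)*(38 + a) (t(r, a) = (r - 13)*(a + 38) = (-13 + r)*(38 + a))
√(-49254 + t(V, -119)) = √(-49254 + (-494 - 13*(-119) + 38*(-40) - 119*(-40))) = √(-49254 + (-494 + 1547 - 1520 + 4760)) = √(-49254 + 4293) = √(-44961) = I*√44961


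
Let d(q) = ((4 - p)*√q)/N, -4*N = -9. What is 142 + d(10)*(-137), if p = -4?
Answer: 142 - 4384*√10/9 ≈ -1398.4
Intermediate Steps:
N = 9/4 (N = -¼*(-9) = 9/4 ≈ 2.2500)
d(q) = 32*√q/9 (d(q) = ((4 - 1*(-4))*√q)/(9/4) = ((4 + 4)*√q)*(4/9) = (8*√q)*(4/9) = 32*√q/9)
142 + d(10)*(-137) = 142 + (32*√10/9)*(-137) = 142 - 4384*√10/9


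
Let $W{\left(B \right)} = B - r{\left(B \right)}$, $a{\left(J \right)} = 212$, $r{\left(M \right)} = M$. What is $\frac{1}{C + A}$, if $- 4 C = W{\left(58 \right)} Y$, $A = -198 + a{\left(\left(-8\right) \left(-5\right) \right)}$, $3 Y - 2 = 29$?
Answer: $\frac{1}{14} \approx 0.071429$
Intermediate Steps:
$Y = \frac{31}{3}$ ($Y = \frac{2}{3} + \frac{1}{3} \cdot 29 = \frac{2}{3} + \frac{29}{3} = \frac{31}{3} \approx 10.333$)
$W{\left(B \right)} = 0$ ($W{\left(B \right)} = B - B = 0$)
$A = 14$ ($A = -198 + 212 = 14$)
$C = 0$ ($C = - \frac{0 \cdot \frac{31}{3}}{4} = \left(- \frac{1}{4}\right) 0 = 0$)
$\frac{1}{C + A} = \frac{1}{0 + 14} = \frac{1}{14}$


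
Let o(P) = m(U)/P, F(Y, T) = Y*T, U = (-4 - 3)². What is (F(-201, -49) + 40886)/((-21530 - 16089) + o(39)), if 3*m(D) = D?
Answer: -5935995/4401374 ≈ -1.3487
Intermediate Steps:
U = 49 (U = (-7)² = 49)
m(D) = D/3
F(Y, T) = T*Y
o(P) = 49/(3*P) (o(P) = ((⅓)*49)/P = 49/(3*P))
(F(-201, -49) + 40886)/((-21530 - 16089) + o(39)) = (-49*(-201) + 40886)/((-21530 - 16089) + (49/3)/39) = (9849 + 40886)/(-37619 + (49/3)*(1/39)) = 50735/(-37619 + 49/117) = 50735/(-4401374/117) = 50735*(-117/4401374) = -5935995/4401374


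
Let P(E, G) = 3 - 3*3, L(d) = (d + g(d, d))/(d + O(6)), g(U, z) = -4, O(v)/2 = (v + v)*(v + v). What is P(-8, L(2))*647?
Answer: -3882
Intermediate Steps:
O(v) = 8*v² (O(v) = 2*((v + v)*(v + v)) = 2*((2*v)*(2*v)) = 2*(4*v²) = 8*v²)
L(d) = (-4 + d)/(288 + d) (L(d) = (d - 4)/(d + 8*6²) = (-4 + d)/(d + 8*36) = (-4 + d)/(d + 288) = (-4 + d)/(288 + d))
P(E, G) = -6 (P(E, G) = 3 - 9 = -6)
P(-8, L(2))*647 = -6*647 = -3882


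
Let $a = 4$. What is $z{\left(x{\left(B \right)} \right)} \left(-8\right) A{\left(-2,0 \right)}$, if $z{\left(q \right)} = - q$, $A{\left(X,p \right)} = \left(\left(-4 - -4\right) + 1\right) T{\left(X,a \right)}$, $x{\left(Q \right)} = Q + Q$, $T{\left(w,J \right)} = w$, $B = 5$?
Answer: $-160$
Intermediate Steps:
$x{\left(Q \right)} = 2 Q$
$A{\left(X,p \right)} = X$ ($A{\left(X,p \right)} = \left(\left(-4 - -4\right) + 1\right) X = \left(\left(-4 + 4\right) + 1\right) X = \left(0 + 1\right) X = 1 X = X$)
$z{\left(x{\left(B \right)} \right)} \left(-8\right) A{\left(-2,0 \right)} = - 2 \cdot 5 \left(-8\right) \left(-2\right) = \left(-1\right) 10 \left(-8\right) \left(-2\right) = \left(-10\right) \left(-8\right) \left(-2\right) = 80 \left(-2\right) = -160$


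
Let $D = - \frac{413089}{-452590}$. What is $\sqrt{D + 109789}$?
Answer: $\frac{\sqrt{22489114094541410}}{452590} \approx 331.35$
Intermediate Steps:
$D = \frac{413089}{452590}$ ($D = \left(-413089\right) \left(- \frac{1}{452590}\right) = \frac{413089}{452590} \approx 0.91272$)
$\sqrt{D + 109789} = \sqrt{\frac{413089}{452590} + 109789} = \sqrt{\frac{49689816599}{452590}} = \frac{\sqrt{22489114094541410}}{452590}$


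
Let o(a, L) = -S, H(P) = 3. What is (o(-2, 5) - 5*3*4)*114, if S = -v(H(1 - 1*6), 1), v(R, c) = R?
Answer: -6498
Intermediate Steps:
S = -3 (S = -1*3 = -3)
o(a, L) = 3 (o(a, L) = -1*(-3) = 3)
(o(-2, 5) - 5*3*4)*114 = (3 - 5*3*4)*114 = (3 - 15*4)*114 = (3 - 60)*114 = -57*114 = -6498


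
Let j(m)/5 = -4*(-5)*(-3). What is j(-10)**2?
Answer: 90000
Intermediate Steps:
j(m) = -300 (j(m) = 5*(-4*(-5)*(-3)) = 5*(20*(-3)) = 5*(-60) = -300)
j(-10)**2 = (-300)**2 = 90000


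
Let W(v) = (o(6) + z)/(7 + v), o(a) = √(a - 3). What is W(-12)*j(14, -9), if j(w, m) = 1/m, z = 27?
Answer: ⅗ + √3/45 ≈ 0.63849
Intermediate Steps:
o(a) = √(-3 + a)
W(v) = (27 + √3)/(7 + v) (W(v) = (√(-3 + 6) + 27)/(7 + v) = (√3 + 27)/(7 + v) = (27 + √3)/(7 + v))
W(-12)*j(14, -9) = ((27 + √3)/(7 - 12))/(-9) = ((27 + √3)/(-5))*(-⅑) = -(27 + √3)/5*(-⅑) = (-27/5 - √3/5)*(-⅑) = ⅗ + √3/45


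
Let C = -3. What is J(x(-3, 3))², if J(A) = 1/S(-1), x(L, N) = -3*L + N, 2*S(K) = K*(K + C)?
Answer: ¼ ≈ 0.25000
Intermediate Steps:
S(K) = K*(-3 + K)/2 (S(K) = (K*(K - 3))/2 = (K*(-3 + K))/2 = K*(-3 + K)/2)
x(L, N) = N - 3*L
J(A) = ½ (J(A) = 1/((½)*(-1)*(-3 - 1)) = 1/((½)*(-1)*(-4)) = 1/2 = 1*(½) = ½)
J(x(-3, 3))² = (½)² = ¼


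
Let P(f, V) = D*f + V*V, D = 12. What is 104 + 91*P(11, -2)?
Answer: 12480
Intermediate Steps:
P(f, V) = V**2 + 12*f (P(f, V) = 12*f + V*V = 12*f + V**2 = V**2 + 12*f)
104 + 91*P(11, -2) = 104 + 91*((-2)**2 + 12*11) = 104 + 91*(4 + 132) = 104 + 91*136 = 104 + 12376 = 12480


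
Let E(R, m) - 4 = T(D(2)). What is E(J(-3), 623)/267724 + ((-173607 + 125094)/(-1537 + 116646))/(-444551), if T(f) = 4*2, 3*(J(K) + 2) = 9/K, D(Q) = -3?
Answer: 156762486780/3424981155299929 ≈ 4.5770e-5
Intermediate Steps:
J(K) = -2 + 3/K (J(K) = -2 + (9/K)/3 = -2 + 3/K)
T(f) = 8
E(R, m) = 12 (E(R, m) = 4 + 8 = 12)
E(J(-3), 623)/267724 + ((-173607 + 125094)/(-1537 + 116646))/(-444551) = 12/267724 + ((-173607 + 125094)/(-1537 + 116646))/(-444551) = 12*(1/267724) - 48513/115109*(-1/444551) = 3/66931 - 48513*1/115109*(-1/444551) = 3/66931 - 48513/115109*(-1/444551) = 3/66931 + 48513/51171821059 = 156762486780/3424981155299929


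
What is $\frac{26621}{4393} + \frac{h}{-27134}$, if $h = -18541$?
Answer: $\frac{803784827}{119199662} \approx 6.7432$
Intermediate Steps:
$\frac{26621}{4393} + \frac{h}{-27134} = \frac{26621}{4393} - \frac{18541}{-27134} = 26621 \cdot \frac{1}{4393} - - \frac{18541}{27134} = \frac{26621}{4393} + \frac{18541}{27134} = \frac{803784827}{119199662}$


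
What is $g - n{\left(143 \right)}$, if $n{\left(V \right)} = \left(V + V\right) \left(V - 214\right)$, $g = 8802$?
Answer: $29108$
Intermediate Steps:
$n{\left(V \right)} = 2 V \left(-214 + V\right)$
$g - n{\left(143 \right)} = 8802 - 2 \cdot 143 \left(-214 + 143\right) = 8802 - 2 \cdot 143 \left(-71\right) = 8802 - -20306 = 8802 + 20306 = 29108$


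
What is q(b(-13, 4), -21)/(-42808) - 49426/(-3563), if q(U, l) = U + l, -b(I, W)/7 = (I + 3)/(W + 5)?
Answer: 19042877869/1372724136 ≈ 13.872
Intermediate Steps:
b(I, W) = -7*(3 + I)/(5 + W) (b(I, W) = -7*(I + 3)/(W + 5) = -7*(3 + I)/(5 + W))
q(b(-13, 4), -21)/(-42808) - 49426/(-3563) = (7*(-3 - 1*(-13))/(5 + 4) - 21)/(-42808) - 49426/(-3563) = (7*(-3 + 13)/9 - 21)*(-1/42808) - 49426*(-1/3563) = (7*(⅑)*10 - 21)*(-1/42808) + 49426/3563 = (70/9 - 21)*(-1/42808) + 49426/3563 = -119/9*(-1/42808) + 49426/3563 = 119/385272 + 49426/3563 = 19042877869/1372724136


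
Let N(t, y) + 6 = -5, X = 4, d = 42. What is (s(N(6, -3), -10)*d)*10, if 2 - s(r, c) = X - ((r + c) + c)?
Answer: -13860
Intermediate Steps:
N(t, y) = -11 (N(t, y) = -6 - 5 = -11)
s(r, c) = -2 + r + 2*c (s(r, c) = 2 - (4 - ((r + c) + c)) = 2 - (4 - ((c + r) + c)) = 2 - (4 - (r + 2*c)) = 2 - (4 + (-r - 2*c)) = 2 - (4 - r - 2*c) = 2 + (-4 + r + 2*c) = -2 + r + 2*c)
(s(N(6, -3), -10)*d)*10 = ((-2 - 11 + 2*(-10))*42)*10 = ((-2 - 11 - 20)*42)*10 = -33*42*10 = -1386*10 = -13860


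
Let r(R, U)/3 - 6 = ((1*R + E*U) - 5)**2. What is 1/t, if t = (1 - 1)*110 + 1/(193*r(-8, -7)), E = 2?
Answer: 425565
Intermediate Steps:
r(R, U) = 18 + 3*(-5 + R + 2*U)**2 (r(R, U) = 18 + 3*((1*R + 2*U) - 5)**2 = 18 + 3*((R + 2*U) - 5)**2 = 18 + 3*(-5 + R + 2*U)**2)
t = 1/425565 (t = (1 - 1)*110 + 1/(193*(18 + 3*(-5 - 8 + 2*(-7))**2)) = 0*110 + 1/(193*(18 + 3*(-5 - 8 - 14)**2)) = 0 + 1/(193*(18 + 3*(-27)**2)) = 0 + 1/(193*(18 + 3*729)) = 0 + 1/(193*(18 + 2187)) = 0 + 1/(193*2205) = 0 + 1/425565 = 1/425565 ≈ 2.3498e-6)
1/t = 1/(1/425565) = 425565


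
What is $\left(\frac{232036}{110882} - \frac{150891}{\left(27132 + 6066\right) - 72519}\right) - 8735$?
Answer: $- \frac{6343111244542}{726665187} \approx -8729.1$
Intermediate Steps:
$\left(\frac{232036}{110882} - \frac{150891}{\left(27132 + 6066\right) - 72519}\right) - 8735 = \left(232036 \cdot \frac{1}{110882} - \frac{150891}{33198 - 72519}\right) - 8735 = \left(\frac{116018}{55441} - \frac{150891}{-39321}\right) - 8735 = \left(\frac{116018}{55441} - - \frac{50297}{13107}\right) - 8735 = \left(\frac{116018}{55441} + \frac{50297}{13107}\right) - 8735 = \frac{4309163903}{726665187} - 8735 = - \frac{6343111244542}{726665187}$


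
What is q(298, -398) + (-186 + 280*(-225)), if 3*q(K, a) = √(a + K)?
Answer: -63186 + 10*I/3 ≈ -63186.0 + 3.3333*I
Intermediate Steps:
q(K, a) = √(K + a)/3 (q(K, a) = √(a + K)/3 = √(K + a)/3)
q(298, -398) + (-186 + 280*(-225)) = √(298 - 398)/3 + (-186 + 280*(-225)) = √(-100)/3 + (-186 - 63000) = (10*I)/3 - 63186 = 10*I/3 - 63186 = -63186 + 10*I/3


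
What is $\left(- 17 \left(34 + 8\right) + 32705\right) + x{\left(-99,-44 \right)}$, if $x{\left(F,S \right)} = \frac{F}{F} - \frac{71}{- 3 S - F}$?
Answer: $\frac{7390081}{231} \approx 31992.0$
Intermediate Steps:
$x{\left(F,S \right)} = 1 - \frac{71}{- F - 3 S}$
$\left(- 17 \left(34 + 8\right) + 32705\right) + x{\left(-99,-44 \right)} = \left(- 17 \left(34 + 8\right) + 32705\right) + \frac{71 - 99 + 3 \left(-44\right)}{-99 + 3 \left(-44\right)} = \left(\left(-17\right) 42 + 32705\right) + \frac{71 - 99 - 132}{-99 - 132} = \left(-714 + 32705\right) + \frac{1}{-231} \left(-160\right) = 31991 - - \frac{160}{231} = 31991 + \frac{160}{231} = \frac{7390081}{231}$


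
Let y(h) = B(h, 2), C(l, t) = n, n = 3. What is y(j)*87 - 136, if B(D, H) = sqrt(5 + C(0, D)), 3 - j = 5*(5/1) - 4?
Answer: -136 + 174*sqrt(2) ≈ 110.07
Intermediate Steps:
C(l, t) = 3
j = -18 (j = 3 - (5*(5/1) - 4) = 3 - (5*(5*1) - 4) = 3 - (5*5 - 4) = 3 - (25 - 4) = 3 - 1*21 = 3 - 21 = -18)
B(D, H) = 2*sqrt(2) (B(D, H) = sqrt(5 + 3) = sqrt(8) = 2*sqrt(2))
y(h) = 2*sqrt(2)
y(j)*87 - 136 = (2*sqrt(2))*87 - 136 = 174*sqrt(2) - 136 = -136 + 174*sqrt(2)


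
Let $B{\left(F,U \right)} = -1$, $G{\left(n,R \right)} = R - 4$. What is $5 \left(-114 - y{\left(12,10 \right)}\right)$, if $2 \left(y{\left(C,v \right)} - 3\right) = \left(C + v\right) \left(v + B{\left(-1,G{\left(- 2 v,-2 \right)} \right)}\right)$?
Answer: $-1080$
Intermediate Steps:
$G{\left(n,R \right)} = -4 + R$ ($G{\left(n,R \right)} = R - 4 = -4 + R$)
$y{\left(C,v \right)} = 3 + \frac{\left(-1 + v\right) \left(C + v\right)}{2}$ ($y{\left(C,v \right)} = 3 + \frac{\left(C + v\right) \left(v - 1\right)}{2} = 3 + \frac{\left(C + v\right) \left(-1 + v\right)}{2} = 3 + \frac{\left(-1 + v\right) \left(C + v\right)}{2}$)
$5 \left(-114 - y{\left(12,10 \right)}\right) = 5 \left(-114 - \left(3 + \frac{10^{2}}{2} - 6 - 5 + \frac{1}{2} \cdot 12 \cdot 10\right)\right) = 5 \left(-114 - \left(3 + \frac{1}{2} \cdot 100 - 6 - 5 + 60\right)\right) = 5 \left(-114 - \left(3 + 50 - 6 - 5 + 60\right)\right) = 5 \left(-114 - 102\right) = 5 \left(-216\right) = -1080$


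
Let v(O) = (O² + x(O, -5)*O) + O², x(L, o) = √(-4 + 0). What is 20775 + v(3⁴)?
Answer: 33897 + 162*I ≈ 33897.0 + 162.0*I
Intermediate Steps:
x(L, o) = 2*I (x(L, o) = √(-4) = 2*I)
v(O) = 2*O² + 2*I*O (v(O) = (O² + (2*I)*O) + O² = (O² + 2*I*O) + O² = 2*O² + 2*I*O)
20775 + v(3⁴) = 20775 + 2*3⁴*(I + 3⁴) = 20775 + 2*81*(I + 81) = 20775 + 2*81*(81 + I) = 20775 + (13122 + 162*I) = 33897 + 162*I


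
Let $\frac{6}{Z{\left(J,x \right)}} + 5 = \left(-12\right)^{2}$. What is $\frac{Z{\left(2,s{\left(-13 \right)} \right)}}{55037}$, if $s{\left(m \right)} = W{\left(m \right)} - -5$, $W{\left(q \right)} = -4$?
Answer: $\frac{6}{7650143} \approx 7.843 \cdot 10^{-7}$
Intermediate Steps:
$s{\left(m \right)} = 1$ ($s{\left(m \right)} = -4 - -5 = -4 + 5 = 1$)
$Z{\left(J,x \right)} = \frac{6}{139}$ ($Z{\left(J,x \right)} = \frac{6}{-5 + \left(-12\right)^{2}} = \frac{6}{-5 + 144} = \frac{6}{139}$)
$\frac{Z{\left(2,s{\left(-13 \right)} \right)}}{55037} = \frac{6}{139 \cdot 55037} = \frac{6}{139} \cdot \frac{1}{55037} = \frac{6}{7650143}$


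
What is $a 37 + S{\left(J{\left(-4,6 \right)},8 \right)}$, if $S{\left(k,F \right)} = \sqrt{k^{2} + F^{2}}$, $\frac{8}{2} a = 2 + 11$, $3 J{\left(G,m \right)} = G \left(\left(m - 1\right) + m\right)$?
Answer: $\frac{481}{4} + \frac{4 \sqrt{157}}{3} \approx 136.96$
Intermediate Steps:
$J{\left(G,m \right)} = \frac{G \left(-1 + 2 m\right)}{3}$ ($J{\left(G,m \right)} = \frac{G \left(\left(m - 1\right) + m\right)}{3} = \frac{G \left(\left(-1 + m\right) + m\right)}{3} = \frac{G \left(-1 + 2 m\right)}{3}$)
$a = \frac{13}{4}$ ($a = \frac{2 + 11}{4} = \frac{1}{4} \cdot 13 = \frac{13}{4} \approx 3.25$)
$S{\left(k,F \right)} = \sqrt{F^{2} + k^{2}}$
$a 37 + S{\left(J{\left(-4,6 \right)},8 \right)} = \frac{13}{4} \cdot 37 + \sqrt{8^{2} + \left(\frac{1}{3} \left(-4\right) \left(-1 + 2 \cdot 6\right)\right)^{2}} = \frac{481}{4} + \sqrt{64 + \left(\frac{1}{3} \left(-4\right) \left(-1 + 12\right)\right)^{2}} = \frac{481}{4} + \sqrt{64 + \left(\frac{1}{3} \left(-4\right) 11\right)^{2}} = \frac{481}{4} + \sqrt{64 + \left(- \frac{44}{3}\right)^{2}} = \frac{481}{4} + \sqrt{64 + \frac{1936}{9}} = \frac{481}{4} + \sqrt{\frac{2512}{9}} = \frac{481}{4} + \frac{4 \sqrt{157}}{3}$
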